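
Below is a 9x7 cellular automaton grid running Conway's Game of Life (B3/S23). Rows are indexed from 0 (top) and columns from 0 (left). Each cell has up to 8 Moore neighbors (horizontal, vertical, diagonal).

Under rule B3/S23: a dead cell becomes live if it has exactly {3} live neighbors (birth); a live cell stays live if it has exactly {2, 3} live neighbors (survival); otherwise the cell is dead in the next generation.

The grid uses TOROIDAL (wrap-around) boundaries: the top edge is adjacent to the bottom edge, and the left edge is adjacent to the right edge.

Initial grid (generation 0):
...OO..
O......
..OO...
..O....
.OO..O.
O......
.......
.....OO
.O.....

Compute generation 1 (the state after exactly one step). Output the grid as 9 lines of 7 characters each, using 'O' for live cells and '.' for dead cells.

Answer: .......
..O.O..
.OOO...
.......
.OO....
.O.....
......O
.......
....OO.

Derivation:
Simulating step by step:
Generation 0 (given above): 13 live cells
Generation 1: 11 live cells
(generation 1 grid is the final answer)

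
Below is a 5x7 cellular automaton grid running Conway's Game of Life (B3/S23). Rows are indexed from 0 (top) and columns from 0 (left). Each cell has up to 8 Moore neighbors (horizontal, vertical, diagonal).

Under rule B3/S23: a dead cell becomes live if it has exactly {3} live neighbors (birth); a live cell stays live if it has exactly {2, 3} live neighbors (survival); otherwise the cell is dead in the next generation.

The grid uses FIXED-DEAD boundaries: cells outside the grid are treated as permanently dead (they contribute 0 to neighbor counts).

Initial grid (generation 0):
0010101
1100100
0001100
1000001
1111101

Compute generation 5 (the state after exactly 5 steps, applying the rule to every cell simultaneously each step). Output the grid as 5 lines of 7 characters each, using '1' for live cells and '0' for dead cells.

Simulating step by step:
Generation 0 (given above): 16 live cells
Generation 1: 17 live cells
0101010
0110100
1101110
1000000
1111010
Generation 2: 11 live cells
0101100
0000000
1001110
0000010
1110000
Generation 3: 9 live cells
0000000
0010010
0000110
1011010
0100000
Generation 4: 12 live cells
0000000
0000110
0110011
0111010
0110000
Generation 5: 12 live cells
(generation 5 grid is the final answer)

Answer: 0000000
0000111
0100001
1001111
0101000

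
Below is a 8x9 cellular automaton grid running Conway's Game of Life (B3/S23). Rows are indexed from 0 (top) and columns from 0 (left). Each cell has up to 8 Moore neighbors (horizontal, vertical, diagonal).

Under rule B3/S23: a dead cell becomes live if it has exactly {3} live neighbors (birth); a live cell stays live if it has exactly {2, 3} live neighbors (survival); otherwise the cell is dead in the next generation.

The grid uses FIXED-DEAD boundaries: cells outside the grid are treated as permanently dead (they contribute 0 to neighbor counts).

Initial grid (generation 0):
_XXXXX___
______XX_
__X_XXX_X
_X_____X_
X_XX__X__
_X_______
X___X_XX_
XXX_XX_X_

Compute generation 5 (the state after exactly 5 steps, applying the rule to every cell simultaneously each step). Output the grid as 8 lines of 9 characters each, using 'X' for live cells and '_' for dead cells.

Answer: __X______
__X____X_
_XX__X__X
_____XX_X
_________
_____X___
_____XX_X
_______X_

Derivation:
Simulating step by step:
Generation 0 (given above): 29 live cells
Generation 1: 33 live cells
__XXXXX__
_X_____X_
_____X__X
_X__X__X_
X_X______
XXXX_XXX_
X_XXX_XX_
XX_XXX_X_
Generation 2: 24 live cells
__XXXXX__
__XX___X_
______XXX
_X_______
X___XX_X_
X____X_X_
________X
XX___X_X_
Generation 3: 24 live cells
__X_XXX__
__X_____X
__X___XXX
_____X__X
XX__XX___
____XX_XX
XX_____XX
_________
Generation 4: 20 live cells
___X_X___
_XX_____X
______X_X
_X__XX__X
_______XX
____XX_XX
______XXX
_________
Generation 5: 15 live cells
(generation 5 grid is the final answer)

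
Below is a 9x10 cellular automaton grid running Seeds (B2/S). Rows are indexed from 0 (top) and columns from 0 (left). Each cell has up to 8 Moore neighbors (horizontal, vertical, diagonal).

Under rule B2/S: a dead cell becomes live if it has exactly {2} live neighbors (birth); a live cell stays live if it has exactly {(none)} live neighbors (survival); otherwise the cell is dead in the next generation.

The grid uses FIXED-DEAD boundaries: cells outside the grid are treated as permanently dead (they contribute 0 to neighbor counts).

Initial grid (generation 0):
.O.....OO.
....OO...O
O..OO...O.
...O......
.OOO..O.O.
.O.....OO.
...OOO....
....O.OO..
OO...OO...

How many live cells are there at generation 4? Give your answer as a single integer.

Answer: 16

Derivation:
Simulating step by step:
Generation 0 (given above): 29 live cells
Generation 1: 24 live cells
....OOO..O
OOO...O...
..O......O
O....O..OO
O...O....O
O........O
..O.......
OOO.......
....O.....
Generation 2: 21 live cells
O.OO...O..
....O..OOO
...O.OOO..
...OO.....
.....O....
...O....O.
...O......
..........
O.OO......
Generation 3: 16 live cells
.O..O.O..O
.O........
..O......O
..O....O..
..O.......
..O.......
..O.O.....
.O..O.....
.O........
Generation 4: 16 live cells
O.O..O....
O..O.O..OO
...O....O.
........O.
..........
..........
.....O....
O....O....
O.O.......
Population at generation 4: 16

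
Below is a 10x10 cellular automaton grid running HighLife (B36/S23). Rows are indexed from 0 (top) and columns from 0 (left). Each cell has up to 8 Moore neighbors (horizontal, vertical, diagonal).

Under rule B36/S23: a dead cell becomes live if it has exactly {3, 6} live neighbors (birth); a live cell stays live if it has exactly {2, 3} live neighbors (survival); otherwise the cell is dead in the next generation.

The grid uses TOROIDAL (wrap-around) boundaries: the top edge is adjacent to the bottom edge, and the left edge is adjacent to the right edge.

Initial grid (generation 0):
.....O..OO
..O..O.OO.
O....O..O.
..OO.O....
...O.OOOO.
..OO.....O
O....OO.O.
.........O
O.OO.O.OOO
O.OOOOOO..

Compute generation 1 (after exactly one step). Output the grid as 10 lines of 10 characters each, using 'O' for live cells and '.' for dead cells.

Simulating step by step:
Generation 0 (given above): 40 live cells
Generation 1: 39 live cells
(generation 1 grid is the final answer)

Answer: .OO...O..O
....OO.O..
.OOO.O.OOO
..OO.O..OO
.....OOOO.
..OO.....O
O.......O.
.O..OO....
O.O..O.O..
O.O.....OO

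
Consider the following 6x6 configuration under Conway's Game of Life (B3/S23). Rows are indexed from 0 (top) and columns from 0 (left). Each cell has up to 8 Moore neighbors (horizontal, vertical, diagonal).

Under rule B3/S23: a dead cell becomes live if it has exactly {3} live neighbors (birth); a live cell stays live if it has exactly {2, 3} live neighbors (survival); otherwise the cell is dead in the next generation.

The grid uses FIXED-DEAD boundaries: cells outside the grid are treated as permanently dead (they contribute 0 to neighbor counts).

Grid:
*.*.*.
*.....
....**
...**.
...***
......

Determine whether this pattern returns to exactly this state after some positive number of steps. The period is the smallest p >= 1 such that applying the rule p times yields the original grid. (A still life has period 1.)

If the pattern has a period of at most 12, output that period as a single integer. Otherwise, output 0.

Simulating and comparing each generation to the original:
Gen 0 (original, given above): 11 live cells
Gen 1: 11 live cells, differs from original
Gen 2: 11 live cells, differs from original
Gen 3: 12 live cells, differs from original
Gen 4: 11 live cells, differs from original
Gen 5: 10 live cells, differs from original
Gen 6: 13 live cells, differs from original
Gen 7: 9 live cells, differs from original
Gen 8: 10 live cells, differs from original
Gen 9: 6 live cells, differs from original
Gen 10: 5 live cells, differs from original
Gen 11: 4 live cells, differs from original
Gen 12: 0 live cells, differs from original
No period found within 12 steps.

Answer: 0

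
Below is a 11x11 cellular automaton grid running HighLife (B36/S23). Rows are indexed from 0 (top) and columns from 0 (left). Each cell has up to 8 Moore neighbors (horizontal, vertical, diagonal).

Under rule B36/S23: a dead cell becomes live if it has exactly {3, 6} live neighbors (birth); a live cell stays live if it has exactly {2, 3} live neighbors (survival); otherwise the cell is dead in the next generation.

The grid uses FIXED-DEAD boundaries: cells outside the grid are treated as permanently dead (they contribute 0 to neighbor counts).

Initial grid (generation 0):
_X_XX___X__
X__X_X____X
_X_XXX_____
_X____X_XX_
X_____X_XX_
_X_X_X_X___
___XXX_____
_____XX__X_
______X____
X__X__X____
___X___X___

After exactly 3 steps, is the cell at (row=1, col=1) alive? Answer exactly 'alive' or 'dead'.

Simulating step by step:
Generation 0 (given above): 36 live cells
Generation 1: 37 live cells
__XXX______
XX___X_____
XX_X_XX__X_
XXX_X_X_XX_
XXX__XX__X_
__XX_X_XX__
__XX_______
______X____
______XX___
______XX___
___________
Generation 2: 32 live cells
_XXXX______
X____XX____
___X__XXXX_
____XX__XXX
X________X_
_____X_XX__
__XXX_XX___
______XX___
_____X_____
______XX___
___________
Generation 3: 31 live cells
_XXXXX_____
_X___XX_X__
__________X
____XXX___X
____XXXX__X
___XXX_XX__
___XX______
___XX__X___
_____X_____
______X____
___________

Cell (1,1) at generation 3: 1 -> alive

Answer: alive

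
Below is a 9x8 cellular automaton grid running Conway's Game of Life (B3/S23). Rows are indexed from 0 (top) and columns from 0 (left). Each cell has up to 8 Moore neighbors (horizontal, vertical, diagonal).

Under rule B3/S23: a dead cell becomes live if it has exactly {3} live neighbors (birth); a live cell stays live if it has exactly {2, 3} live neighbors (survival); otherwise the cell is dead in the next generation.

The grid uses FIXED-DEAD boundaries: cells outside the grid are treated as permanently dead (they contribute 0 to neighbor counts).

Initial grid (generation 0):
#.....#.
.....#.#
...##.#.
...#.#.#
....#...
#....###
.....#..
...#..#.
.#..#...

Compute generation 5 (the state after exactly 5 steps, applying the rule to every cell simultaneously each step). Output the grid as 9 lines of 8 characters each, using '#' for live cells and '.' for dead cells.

Simulating step by step:
Generation 0 (given above): 20 live cells
Generation 1: 19 live cells
......#.
....##.#
...#...#
...#.##.
....#..#
....###.
....##.#
....##..
........
Generation 2: 19 live cells
.....##.
....##.#
...#...#
...#.###
...#...#
...#...#
...#....
....###.
........
Generation 3: 23 live cells
....###.
....##.#
...#...#
..##...#
..##...#
..###...
...#.##.
....##..
.....#..
Generation 4: 17 live cells
....#.#.
...#...#
..##...#
....#.##
.#......
.....##.
..#...#.
........
....##..
Generation 5: 19 live cells
(generation 5 grid is the final answer)

Answer: ........
..###.##
..###..#
..##..##
.......#
.....##.
.....##.
.....#..
........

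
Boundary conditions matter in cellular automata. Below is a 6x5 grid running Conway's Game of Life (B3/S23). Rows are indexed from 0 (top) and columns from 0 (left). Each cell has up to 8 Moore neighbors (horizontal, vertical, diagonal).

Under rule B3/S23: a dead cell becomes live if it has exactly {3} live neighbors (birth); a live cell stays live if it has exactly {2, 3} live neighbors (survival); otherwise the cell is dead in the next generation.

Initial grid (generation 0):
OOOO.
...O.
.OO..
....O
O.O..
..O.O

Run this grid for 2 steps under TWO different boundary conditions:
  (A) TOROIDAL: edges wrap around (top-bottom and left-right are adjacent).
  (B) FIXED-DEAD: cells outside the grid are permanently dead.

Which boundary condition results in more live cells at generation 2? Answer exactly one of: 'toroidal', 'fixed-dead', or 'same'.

Answer: fixed-dead

Derivation:
Under TOROIDAL boundary, generation 2:
.O.O.
O..O.
O....
O....
.OO..
....O
Population = 9

Under FIXED-DEAD boundary, generation 2:
.OOO.
....O
.O..O
.O.O.
.O.O.
..O..
Population = 11

Comparison: toroidal=9, fixed-dead=11 -> fixed-dead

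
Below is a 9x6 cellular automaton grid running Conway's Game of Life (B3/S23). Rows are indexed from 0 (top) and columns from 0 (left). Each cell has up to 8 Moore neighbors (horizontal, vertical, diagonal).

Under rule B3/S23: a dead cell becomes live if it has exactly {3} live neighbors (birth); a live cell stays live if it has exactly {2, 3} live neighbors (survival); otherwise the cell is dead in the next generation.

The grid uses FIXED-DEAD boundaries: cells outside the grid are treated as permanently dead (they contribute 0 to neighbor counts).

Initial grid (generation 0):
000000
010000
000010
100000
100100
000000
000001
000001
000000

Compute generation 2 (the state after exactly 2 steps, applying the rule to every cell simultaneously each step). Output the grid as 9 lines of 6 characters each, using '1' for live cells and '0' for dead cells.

Simulating step by step:
Generation 0 (given above): 7 live cells
Generation 1: 0 live cells
000000
000000
000000
000000
000000
000000
000000
000000
000000
Generation 2: 0 live cells
(generation 2 grid is the final answer)

Answer: 000000
000000
000000
000000
000000
000000
000000
000000
000000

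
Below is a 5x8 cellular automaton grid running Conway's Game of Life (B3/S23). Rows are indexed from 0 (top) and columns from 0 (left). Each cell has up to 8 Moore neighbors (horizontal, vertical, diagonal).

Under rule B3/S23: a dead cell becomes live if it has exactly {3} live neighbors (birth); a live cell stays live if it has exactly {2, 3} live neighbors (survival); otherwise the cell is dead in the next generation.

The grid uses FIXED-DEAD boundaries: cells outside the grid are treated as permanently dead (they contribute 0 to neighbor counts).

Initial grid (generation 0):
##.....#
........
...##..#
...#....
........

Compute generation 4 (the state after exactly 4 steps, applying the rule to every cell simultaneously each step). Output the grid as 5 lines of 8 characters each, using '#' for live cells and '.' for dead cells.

Answer: ........
........
...##...
...##...
........

Derivation:
Simulating step by step:
Generation 0 (given above): 7 live cells
Generation 1: 4 live cells
........
........
...##...
...##...
........
Generation 2: 4 live cells
........
........
...##...
...##...
........
Generation 3: 4 live cells
........
........
...##...
...##...
........
Generation 4: 4 live cells
(generation 4 grid is the final answer)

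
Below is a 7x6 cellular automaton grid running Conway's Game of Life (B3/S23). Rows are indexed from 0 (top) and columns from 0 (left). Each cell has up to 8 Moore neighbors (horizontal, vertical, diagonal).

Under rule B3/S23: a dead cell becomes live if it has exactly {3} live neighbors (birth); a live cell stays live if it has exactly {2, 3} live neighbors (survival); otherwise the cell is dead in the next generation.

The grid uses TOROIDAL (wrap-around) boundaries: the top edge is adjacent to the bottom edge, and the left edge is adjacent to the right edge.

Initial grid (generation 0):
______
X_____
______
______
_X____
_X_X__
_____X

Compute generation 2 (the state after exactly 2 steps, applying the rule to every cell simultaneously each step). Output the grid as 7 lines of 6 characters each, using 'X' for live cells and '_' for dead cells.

Answer: ______
______
______
______
_X____
_X____
______

Derivation:
Simulating step by step:
Generation 0 (given above): 5 live cells
Generation 1: 3 live cells
______
______
______
______
__X___
X_X___
______
Generation 2: 2 live cells
(generation 2 grid is the final answer)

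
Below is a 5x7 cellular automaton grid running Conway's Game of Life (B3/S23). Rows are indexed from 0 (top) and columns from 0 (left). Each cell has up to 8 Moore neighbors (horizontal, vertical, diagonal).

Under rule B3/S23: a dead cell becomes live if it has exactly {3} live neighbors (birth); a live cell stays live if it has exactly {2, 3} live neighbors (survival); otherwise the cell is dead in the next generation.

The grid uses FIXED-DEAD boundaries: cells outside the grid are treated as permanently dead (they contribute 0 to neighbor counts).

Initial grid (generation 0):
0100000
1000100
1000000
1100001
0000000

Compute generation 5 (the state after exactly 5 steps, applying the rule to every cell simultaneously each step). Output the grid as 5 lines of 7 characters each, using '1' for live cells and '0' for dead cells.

Answer: 0000000
0000000
0000000
0000000
0000000

Derivation:
Simulating step by step:
Generation 0 (given above): 7 live cells
Generation 1: 5 live cells
0000000
1100000
1000000
1100000
0000000
Generation 2: 4 live cells
0000000
1100000
0000000
1100000
0000000
Generation 3: 0 live cells
0000000
0000000
0000000
0000000
0000000
Generation 4: 0 live cells
0000000
0000000
0000000
0000000
0000000
Generation 5: 0 live cells
(generation 5 grid is the final answer)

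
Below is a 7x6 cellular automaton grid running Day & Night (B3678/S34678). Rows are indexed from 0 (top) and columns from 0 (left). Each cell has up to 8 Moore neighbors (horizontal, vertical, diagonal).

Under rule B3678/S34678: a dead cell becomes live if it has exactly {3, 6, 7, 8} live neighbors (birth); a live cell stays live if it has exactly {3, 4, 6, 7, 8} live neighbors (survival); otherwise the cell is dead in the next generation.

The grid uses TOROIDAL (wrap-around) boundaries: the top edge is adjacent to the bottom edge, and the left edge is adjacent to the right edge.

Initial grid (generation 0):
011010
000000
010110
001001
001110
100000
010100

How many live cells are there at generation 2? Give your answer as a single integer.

Answer: 14

Derivation:
Simulating step by step:
Generation 0 (given above): 14 live cells
Generation 1: 15 live cells
001100
010010
001000
011100
010101
010010
110000
Generation 2: 14 live cells
101000
000000
001000
110110
011100
010001
010100
Population at generation 2: 14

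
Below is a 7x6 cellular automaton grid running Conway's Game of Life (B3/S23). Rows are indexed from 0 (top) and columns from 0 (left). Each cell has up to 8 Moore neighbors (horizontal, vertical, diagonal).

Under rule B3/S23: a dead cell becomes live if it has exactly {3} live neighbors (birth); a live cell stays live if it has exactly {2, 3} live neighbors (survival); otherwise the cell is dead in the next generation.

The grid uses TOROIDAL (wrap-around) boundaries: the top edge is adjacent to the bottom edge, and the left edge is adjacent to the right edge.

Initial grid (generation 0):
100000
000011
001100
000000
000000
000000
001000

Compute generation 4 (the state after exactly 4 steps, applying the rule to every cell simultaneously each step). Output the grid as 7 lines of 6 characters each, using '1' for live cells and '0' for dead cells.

Answer: 000001
000001
000000
000000
000000
000000
000000

Derivation:
Simulating step by step:
Generation 0 (given above): 6 live cells
Generation 1: 6 live cells
000001
000111
000110
000000
000000
000000
000000
Generation 2: 5 live cells
000001
000101
000101
000000
000000
000000
000000
Generation 3: 3 live cells
000010
100001
000000
000000
000000
000000
000000
Generation 4: 2 live cells
(generation 4 grid is the final answer)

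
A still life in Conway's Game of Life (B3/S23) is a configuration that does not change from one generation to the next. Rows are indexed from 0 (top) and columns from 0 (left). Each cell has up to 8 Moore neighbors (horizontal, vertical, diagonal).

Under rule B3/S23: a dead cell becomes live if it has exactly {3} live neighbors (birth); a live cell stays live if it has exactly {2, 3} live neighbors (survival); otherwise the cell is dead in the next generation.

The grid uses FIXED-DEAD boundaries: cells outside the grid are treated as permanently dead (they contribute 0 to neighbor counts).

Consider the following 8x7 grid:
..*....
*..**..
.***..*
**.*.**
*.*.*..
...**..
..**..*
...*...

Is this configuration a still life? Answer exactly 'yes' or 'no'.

Answer: no

Derivation:
Compute generation 1 and compare to generation 0 (given above):
Generation 1:
...*...
....*..
......*
*....**
*.*....
.*..**.
..*....
..**...
Cell (0,2) differs: gen0=1 vs gen1=0 -> NOT a still life.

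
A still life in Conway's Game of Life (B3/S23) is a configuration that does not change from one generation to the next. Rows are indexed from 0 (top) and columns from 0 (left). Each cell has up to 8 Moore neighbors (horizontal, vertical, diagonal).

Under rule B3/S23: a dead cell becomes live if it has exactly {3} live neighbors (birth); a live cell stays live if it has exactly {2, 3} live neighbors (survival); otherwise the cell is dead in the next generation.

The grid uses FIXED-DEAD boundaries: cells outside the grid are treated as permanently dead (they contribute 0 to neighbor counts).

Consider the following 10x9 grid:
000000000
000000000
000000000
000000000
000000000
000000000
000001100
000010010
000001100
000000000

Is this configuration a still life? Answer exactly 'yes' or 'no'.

Answer: yes

Derivation:
Compute generation 1 and compare to generation 0 (given above):
Generation 1:
000000000
000000000
000000000
000000000
000000000
000000000
000001100
000010010
000001100
000000000
The grids are IDENTICAL -> still life.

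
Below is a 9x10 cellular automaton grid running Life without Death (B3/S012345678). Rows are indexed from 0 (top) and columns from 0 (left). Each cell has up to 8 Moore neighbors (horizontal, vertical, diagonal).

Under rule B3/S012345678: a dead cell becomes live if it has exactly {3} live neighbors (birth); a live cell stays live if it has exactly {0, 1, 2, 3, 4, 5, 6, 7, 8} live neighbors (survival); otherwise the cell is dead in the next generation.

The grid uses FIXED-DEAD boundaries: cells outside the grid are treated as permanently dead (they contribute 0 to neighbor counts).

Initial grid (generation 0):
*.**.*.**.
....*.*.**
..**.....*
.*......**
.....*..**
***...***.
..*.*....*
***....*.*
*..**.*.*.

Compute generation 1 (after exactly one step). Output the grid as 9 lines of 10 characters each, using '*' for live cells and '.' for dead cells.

Answer: *.********
.*..***.**
..**...*.*
.**.....**
*.*..**.**
****.****.
..*.*.*..*
***.**.*.*
*.***.***.

Derivation:
Simulating step by step:
Generation 0 (given above): 38 live cells
Generation 1: 55 live cells
(generation 1 grid is the final answer)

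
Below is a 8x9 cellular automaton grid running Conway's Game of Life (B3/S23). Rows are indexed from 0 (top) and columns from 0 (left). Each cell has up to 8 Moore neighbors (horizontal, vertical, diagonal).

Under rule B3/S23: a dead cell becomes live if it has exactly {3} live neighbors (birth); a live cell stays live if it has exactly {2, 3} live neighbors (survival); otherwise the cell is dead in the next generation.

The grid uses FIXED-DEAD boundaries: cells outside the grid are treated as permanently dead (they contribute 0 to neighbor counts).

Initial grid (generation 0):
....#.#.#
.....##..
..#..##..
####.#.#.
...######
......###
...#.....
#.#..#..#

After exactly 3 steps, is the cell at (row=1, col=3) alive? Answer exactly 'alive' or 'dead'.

Answer: alive

Derivation:
Simulating step by step:
Generation 0 (given above): 28 live cells
Generation 1: 14 live cells
......##.
....#....
..##...#.
.#......#
.#.#.....
...#....#
......#.#
.........
Generation 2: 10 live cells
.........
...#..##.
..##.....
.#.#.....
.........
..#....#.
.......#.
.........
Generation 3: 6 live cells
.........
..##.....
...##....
...#.....
..#......
.........
.........
.........

Cell (1,3) at generation 3: 1 -> alive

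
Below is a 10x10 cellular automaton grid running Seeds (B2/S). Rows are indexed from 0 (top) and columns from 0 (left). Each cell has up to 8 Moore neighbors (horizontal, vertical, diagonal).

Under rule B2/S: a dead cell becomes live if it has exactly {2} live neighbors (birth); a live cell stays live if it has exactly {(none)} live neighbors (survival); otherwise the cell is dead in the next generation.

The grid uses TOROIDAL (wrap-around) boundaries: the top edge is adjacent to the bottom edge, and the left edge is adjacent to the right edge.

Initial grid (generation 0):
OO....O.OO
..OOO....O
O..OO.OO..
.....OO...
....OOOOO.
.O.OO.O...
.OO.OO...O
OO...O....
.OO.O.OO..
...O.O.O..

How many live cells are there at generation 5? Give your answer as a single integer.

Answer: 10

Derivation:
Simulating step by step:
Generation 0 (given above): 41 live cells
Generation 1: 10 live cells
..........
..........
.O......OO
.........O
..O.......
.........O
..........
.......OOO
........O.
..........
Generation 2: 10 live cells
..........
O.......OO
..........
.OO.......
O.......OO
..........
O......O..
..........
..........
..........
Generation 3: 8 live cells
O.......O.
..........
..O.....O.
........O.
..O.......
.O.....O..
..........
..........
..........
..........
Generation 4: 16 live cells
.........O
.O.....OO.
.......O.O
.OOO...O.O
.O.....OO.
..O.......
..........
..........
..........
.........O
Generation 5: 10 live cells
.......O..
......O...
...O......
..........
......O..O
.O.....OO.
..........
..........
..........
O.......O.
Population at generation 5: 10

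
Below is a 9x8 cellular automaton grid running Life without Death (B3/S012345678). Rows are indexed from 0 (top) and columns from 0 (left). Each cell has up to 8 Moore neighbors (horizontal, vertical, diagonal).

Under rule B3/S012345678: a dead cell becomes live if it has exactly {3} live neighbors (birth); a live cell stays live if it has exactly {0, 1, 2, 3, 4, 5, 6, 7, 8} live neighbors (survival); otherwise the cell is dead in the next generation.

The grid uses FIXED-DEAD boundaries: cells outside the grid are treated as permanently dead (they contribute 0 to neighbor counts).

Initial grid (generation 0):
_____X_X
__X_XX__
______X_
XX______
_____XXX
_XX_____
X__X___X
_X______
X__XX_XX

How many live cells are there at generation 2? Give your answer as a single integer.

Answer: 47

Derivation:
Simulating step by step:
Generation 0 (given above): 22 live cells
Generation 1: 37 live cells
____XXXX
__X_XX__
_X___XX_
XX___X_X
X_X__XXX
_XX____X
X__X___X
XXXXX_XX
X__XX_XX
Generation 2: 47 live cells
___XXXXX
__XXXX_X
XXX__XX_
XXX_XX_X
X_X__XXX
XXXX___X
X__XX__X
XXXXX_XX
X__XX_XX
Population at generation 2: 47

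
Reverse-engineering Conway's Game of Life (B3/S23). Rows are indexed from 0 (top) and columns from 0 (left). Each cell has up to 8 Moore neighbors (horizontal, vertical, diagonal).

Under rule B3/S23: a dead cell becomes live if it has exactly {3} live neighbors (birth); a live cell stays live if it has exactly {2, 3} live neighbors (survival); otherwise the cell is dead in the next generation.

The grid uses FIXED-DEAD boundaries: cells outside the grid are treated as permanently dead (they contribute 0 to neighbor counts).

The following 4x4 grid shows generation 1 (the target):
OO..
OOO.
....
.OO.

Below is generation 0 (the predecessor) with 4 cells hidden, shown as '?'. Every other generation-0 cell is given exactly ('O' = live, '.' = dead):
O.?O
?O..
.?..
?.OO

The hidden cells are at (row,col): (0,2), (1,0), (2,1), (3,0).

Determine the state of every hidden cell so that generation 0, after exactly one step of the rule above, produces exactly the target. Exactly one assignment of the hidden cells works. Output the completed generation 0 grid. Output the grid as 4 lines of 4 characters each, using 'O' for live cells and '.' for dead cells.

Answer: O..O
OO..
.O..
O.OO

Derivation:
Hidden generation-0 cells (in order): (0,2), (1,0), (2,1), (3,0).
A hidden cell only influences target cells in its own 3x3 neighborhood. Try each of the 2^4 = 16 assignments, step the completed generation 0 forward once under B3/S23, and compare with the target:
  (0,2)=. (1,0)=. (2,1)=. (3,0)=. -> step gives (0,0)='.' but target has 'O' -> reject
  (0,2)=. (1,0)=. (2,1)=. (3,0)=O -> step gives (0,0)='.' but target has 'O' -> reject
  (0,2)=. (1,0)=. (2,1)=O (3,0)=. -> step gives (0,0)='.' but target has 'O' -> reject
  (0,2)=. (1,0)=. (2,1)=O (3,0)=O -> step gives (0,0)='.' but target has 'O' -> reject
  (0,2)=. (1,0)=O (2,1)=. (3,0)=. -> step gives (1,2)='.' but target has 'O' -> reject
  (0,2)=. (1,0)=O (2,1)=. (3,0)=O -> step gives (1,2)='.' but target has 'O' -> reject
  (0,2)=. (1,0)=O (2,1)=O (3,0)=. -> step gives (2,0)='O' but target has '.' -> reject
  (0,2)=. (1,0)=O (2,1)=O (3,0)=O -> step reproduces the target at every cell -> ACCEPT
  (0,2)=O (1,0)=. (2,1)=. (3,0)=. -> step gives (0,0)='.' but target has 'O' -> reject
  (0,2)=O (1,0)=. (2,1)=. (3,0)=O -> step gives (0,0)='.' but target has 'O' -> reject
  (0,2)=O (1,0)=. (2,1)=O (3,0)=. -> step gives (0,0)='.' but target has 'O' -> reject
  (0,2)=O (1,0)=. (2,1)=O (3,0)=O -> step gives (0,0)='.' but target has 'O' -> reject
  (0,2)=O (1,0)=O (2,1)=. (3,0)=. -> step gives (0,1)='.' but target has 'O' -> reject
  (0,2)=O (1,0)=O (2,1)=. (3,0)=O -> step gives (0,1)='.' but target has 'O' -> reject
  (0,2)=O (1,0)=O (2,1)=O (3,0)=. -> step gives (0,1)='.' but target has 'O' -> reject
  (0,2)=O (1,0)=O (2,1)=O (3,0)=O -> step gives (0,1)='.' but target has 'O' -> reject
Unique solution: (0,2)=dead, (1,0)=live, (2,1)=live, (3,0)=live.
Check: live-neighbor counts of every cell in the completed generation 0:
2320
3331
4442
1321
Applying B3/S23 to generation 0 with these counts gives:
OO..
OOO.
....
.OO.
which matches the target exactly.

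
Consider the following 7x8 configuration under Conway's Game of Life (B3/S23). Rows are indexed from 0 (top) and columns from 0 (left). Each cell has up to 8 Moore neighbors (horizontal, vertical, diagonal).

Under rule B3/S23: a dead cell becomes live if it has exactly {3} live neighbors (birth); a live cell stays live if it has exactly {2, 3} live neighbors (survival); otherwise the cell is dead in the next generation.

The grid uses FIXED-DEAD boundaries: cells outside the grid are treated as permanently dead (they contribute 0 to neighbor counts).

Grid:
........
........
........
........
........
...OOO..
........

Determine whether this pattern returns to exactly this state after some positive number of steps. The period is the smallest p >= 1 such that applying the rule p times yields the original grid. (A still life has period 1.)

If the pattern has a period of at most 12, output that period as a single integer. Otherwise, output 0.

Simulating and comparing each generation to the original:
Gen 0 (original, given above): 3 live cells
Gen 1: 3 live cells, differs from original
Gen 2: 3 live cells, MATCHES original -> period = 2

Answer: 2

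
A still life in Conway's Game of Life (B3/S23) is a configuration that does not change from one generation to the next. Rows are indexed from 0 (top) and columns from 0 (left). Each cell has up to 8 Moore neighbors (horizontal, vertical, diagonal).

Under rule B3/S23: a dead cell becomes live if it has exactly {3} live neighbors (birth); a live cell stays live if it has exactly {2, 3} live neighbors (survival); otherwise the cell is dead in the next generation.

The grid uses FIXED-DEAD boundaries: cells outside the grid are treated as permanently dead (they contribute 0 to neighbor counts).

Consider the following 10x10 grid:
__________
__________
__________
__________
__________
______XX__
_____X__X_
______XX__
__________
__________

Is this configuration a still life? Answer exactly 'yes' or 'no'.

Compute generation 1 and compare to generation 0 (given above):
Generation 1:
__________
__________
__________
__________
__________
______XX__
_____X__X_
______XX__
__________
__________
The grids are IDENTICAL -> still life.

Answer: yes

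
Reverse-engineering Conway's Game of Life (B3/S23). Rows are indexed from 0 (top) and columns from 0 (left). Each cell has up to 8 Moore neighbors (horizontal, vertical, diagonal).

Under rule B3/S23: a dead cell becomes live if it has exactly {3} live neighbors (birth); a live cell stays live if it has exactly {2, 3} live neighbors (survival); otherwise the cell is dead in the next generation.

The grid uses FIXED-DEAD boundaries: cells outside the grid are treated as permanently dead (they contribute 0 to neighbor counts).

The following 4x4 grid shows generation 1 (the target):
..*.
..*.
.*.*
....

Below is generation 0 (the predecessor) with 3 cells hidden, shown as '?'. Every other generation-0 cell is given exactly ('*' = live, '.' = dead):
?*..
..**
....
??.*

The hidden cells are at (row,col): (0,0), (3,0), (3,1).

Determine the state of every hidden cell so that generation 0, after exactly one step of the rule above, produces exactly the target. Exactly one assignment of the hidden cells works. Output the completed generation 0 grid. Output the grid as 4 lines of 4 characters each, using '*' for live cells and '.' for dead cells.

Hidden generation-0 cells (in order): (0,0), (3,0), (3,1).
A hidden cell only influences target cells in its own 3x3 neighborhood. Try each of the 2^3 = 8 assignments, step the completed generation 0 forward once under B3/S23, and compare with the target:
  (0,0)=. (3,0)=. (3,1)=. -> step gives (2,1)='.' but target has '*' -> reject
  (0,0)=. (3,0)=. (3,1)=* -> step gives (2,1)='.' but target has '*' -> reject
  (0,0)=. (3,0)=* (3,1)=. -> step gives (2,1)='.' but target has '*' -> reject
  (0,0)=. (3,0)=* (3,1)=* -> step reproduces the target at every cell -> ACCEPT
  (0,0)=* (3,0)=. (3,1)=. -> step gives (0,1)='*' but target has '.' -> reject
  (0,0)=* (3,0)=. (3,1)=* -> step gives (0,1)='*' but target has '.' -> reject
  (0,0)=* (3,0)=* (3,1)=. -> step gives (0,1)='*' but target has '.' -> reject
  (0,0)=* (3,0)=* (3,1)=* -> step gives (0,1)='*' but target has '.' -> reject
Unique solution: (0,0)=dead, (3,0)=live, (3,1)=live.
Check: live-neighbor counts of every cell in the completed generation 0:
1132
1221
2343
1120
Applying B3/S23 to generation 0 with these counts gives:
..*.
..*.
.*.*
....
which matches the target exactly.

Answer: .*..
..**
....
**.*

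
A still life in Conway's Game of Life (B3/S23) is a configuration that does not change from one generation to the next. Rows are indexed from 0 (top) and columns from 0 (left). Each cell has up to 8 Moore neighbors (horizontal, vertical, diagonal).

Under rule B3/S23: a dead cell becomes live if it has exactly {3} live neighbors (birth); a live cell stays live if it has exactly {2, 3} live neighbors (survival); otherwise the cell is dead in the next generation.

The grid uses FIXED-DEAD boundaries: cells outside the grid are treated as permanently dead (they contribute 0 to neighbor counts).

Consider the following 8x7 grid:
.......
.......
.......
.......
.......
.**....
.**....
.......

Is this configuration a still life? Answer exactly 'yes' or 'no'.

Answer: yes

Derivation:
Compute generation 1 and compare to generation 0 (given above):
Generation 1:
.......
.......
.......
.......
.......
.**....
.**....
.......
The grids are IDENTICAL -> still life.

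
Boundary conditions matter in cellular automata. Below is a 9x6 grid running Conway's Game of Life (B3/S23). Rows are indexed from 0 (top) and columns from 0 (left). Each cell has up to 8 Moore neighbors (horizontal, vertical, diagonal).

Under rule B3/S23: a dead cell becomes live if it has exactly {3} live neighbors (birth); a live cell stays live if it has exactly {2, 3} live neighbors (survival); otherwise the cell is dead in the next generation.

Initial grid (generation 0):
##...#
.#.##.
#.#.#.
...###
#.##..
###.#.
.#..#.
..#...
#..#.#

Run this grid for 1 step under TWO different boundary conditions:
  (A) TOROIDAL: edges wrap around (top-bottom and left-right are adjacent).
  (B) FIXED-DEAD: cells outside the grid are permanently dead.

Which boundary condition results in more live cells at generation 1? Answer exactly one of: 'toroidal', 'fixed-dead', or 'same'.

Answer: toroidal

Derivation:
Under TOROIDAL boundary, generation 1:
.#.#..
...##.
###...
#.....
#.....
#...#.
#....#
######
..#.##
Population = 22

Under FIXED-DEAD boundary, generation 1:
###.#.
...###
.##...
.....#
#....#
#...#.
#.....
.####.
......
Population = 19

Comparison: toroidal=22, fixed-dead=19 -> toroidal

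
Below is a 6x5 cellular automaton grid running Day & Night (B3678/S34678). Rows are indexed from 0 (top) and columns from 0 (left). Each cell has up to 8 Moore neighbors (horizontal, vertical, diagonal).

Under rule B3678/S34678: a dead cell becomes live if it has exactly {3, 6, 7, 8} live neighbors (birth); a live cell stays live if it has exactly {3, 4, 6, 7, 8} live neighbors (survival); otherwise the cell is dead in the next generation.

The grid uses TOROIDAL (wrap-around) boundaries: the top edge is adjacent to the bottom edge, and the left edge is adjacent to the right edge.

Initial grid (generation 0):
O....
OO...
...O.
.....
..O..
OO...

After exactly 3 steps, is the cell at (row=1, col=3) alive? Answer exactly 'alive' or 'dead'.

Simulating step by step:
Generation 0 (given above): 7 live cells
Generation 1: 5 live cells
O...O
....O
.....
.....
.O...
.O...
Generation 2: 2 live cells
O....
O....
.....
.....
.....
.....
Generation 3: 0 live cells
.....
.....
.....
.....
.....
.....

Cell (1,3) at generation 3: 0 -> dead

Answer: dead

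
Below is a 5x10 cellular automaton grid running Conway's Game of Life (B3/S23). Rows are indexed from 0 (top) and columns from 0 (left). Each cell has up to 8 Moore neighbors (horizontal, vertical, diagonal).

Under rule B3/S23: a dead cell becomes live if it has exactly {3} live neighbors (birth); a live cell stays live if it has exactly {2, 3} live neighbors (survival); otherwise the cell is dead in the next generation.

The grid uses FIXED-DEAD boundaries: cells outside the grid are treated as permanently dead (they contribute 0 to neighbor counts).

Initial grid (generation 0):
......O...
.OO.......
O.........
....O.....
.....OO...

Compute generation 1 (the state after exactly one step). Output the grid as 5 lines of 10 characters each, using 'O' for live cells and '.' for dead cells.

Answer: ..........
.O........
.O........
.....O....
.....O....

Derivation:
Simulating step by step:
Generation 0 (given above): 7 live cells
Generation 1: 4 live cells
(generation 1 grid is the final answer)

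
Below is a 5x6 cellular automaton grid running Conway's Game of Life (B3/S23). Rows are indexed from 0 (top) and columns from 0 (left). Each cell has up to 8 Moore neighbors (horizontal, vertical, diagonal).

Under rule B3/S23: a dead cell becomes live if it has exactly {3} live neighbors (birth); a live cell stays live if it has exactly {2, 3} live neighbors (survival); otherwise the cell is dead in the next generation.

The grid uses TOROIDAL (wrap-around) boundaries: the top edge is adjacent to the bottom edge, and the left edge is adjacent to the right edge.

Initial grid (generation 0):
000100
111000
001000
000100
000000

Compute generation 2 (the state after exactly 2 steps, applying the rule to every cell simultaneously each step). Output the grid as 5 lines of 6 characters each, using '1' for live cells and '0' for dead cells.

Simulating step by step:
Generation 0 (given above): 6 live cells
Generation 1: 7 live cells
011000
011100
001100
000000
000000
Generation 2: 4 live cells
(generation 2 grid is the final answer)

Answer: 010100
000000
010100
000000
000000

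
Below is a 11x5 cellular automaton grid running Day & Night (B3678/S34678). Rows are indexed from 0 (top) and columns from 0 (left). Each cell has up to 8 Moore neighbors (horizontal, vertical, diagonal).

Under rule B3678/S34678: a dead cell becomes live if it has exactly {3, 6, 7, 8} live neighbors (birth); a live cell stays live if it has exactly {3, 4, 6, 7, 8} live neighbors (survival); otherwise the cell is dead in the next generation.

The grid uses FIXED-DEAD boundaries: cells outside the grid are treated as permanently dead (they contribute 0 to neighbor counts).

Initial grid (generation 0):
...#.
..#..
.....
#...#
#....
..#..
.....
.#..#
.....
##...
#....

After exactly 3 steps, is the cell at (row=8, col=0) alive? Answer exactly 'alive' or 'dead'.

Simulating step by step:
Generation 0 (given above): 11 live cells
Generation 1: 4 live cells
.....
.....
.....
.....
.#...
.....
.....
.....
##...
.....
.#...
Generation 2: 2 live cells
.....
.....
.....
.....
.....
.....
.....
.....
.....
##...
.....
Generation 3: 0 live cells
.....
.....
.....
.....
.....
.....
.....
.....
.....
.....
.....

Cell (8,0) at generation 3: 0 -> dead

Answer: dead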